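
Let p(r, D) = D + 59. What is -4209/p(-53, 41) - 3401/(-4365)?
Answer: -3606437/87300 ≈ -41.311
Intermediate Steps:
p(r, D) = 59 + D
-4209/p(-53, 41) - 3401/(-4365) = -4209/(59 + 41) - 3401/(-4365) = -4209/100 - 3401*(-1/4365) = -4209*1/100 + 3401/4365 = -4209/100 + 3401/4365 = -3606437/87300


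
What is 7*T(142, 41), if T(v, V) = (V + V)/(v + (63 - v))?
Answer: 82/9 ≈ 9.1111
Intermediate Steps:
T(v, V) = 2*V/63 (T(v, V) = (2*V)/63 = (2*V)*(1/63) = 2*V/63)
7*T(142, 41) = 7*((2/63)*41) = 7*(82/63) = 82/9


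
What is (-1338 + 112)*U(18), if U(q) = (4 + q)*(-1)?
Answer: 26972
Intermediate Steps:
U(q) = -4 - q
(-1338 + 112)*U(18) = (-1338 + 112)*(-4 - 1*18) = -1226*(-4 - 18) = -1226*(-22) = 26972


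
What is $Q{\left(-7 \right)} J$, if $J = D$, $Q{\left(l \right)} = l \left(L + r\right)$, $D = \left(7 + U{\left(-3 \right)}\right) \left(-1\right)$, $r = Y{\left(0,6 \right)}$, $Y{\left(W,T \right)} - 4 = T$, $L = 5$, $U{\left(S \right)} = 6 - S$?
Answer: $1680$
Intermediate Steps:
$Y{\left(W,T \right)} = 4 + T$
$r = 10$ ($r = 4 + 6 = 10$)
$D = -16$ ($D = \left(7 + \left(6 - -3\right)\right) \left(-1\right) = \left(7 + \left(6 + 3\right)\right) \left(-1\right) = \left(7 + 9\right) \left(-1\right) = 16 \left(-1\right) = -16$)
$Q{\left(l \right)} = 15 l$ ($Q{\left(l \right)} = l \left(5 + 10\right) = l 15 = 15 l$)
$J = -16$
$Q{\left(-7 \right)} J = 15 \left(-7\right) \left(-16\right) = \left(-105\right) \left(-16\right) = 1680$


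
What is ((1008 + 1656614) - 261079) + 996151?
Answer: 2392694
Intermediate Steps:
((1008 + 1656614) - 261079) + 996151 = (1657622 - 261079) + 996151 = 1396543 + 996151 = 2392694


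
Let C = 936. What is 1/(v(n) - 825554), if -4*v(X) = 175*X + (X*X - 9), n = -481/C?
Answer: -20736/17118176257 ≈ -1.2113e-6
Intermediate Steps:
n = -37/72 (n = -481/936 = -481*1/936 = -37/72 ≈ -0.51389)
v(X) = 9/4 - 175*X/4 - X²/4 (v(X) = -(175*X + (X*X - 9))/4 = -(175*X + (X² - 9))/4 = -(175*X + (-9 + X²))/4 = -(-9 + X² + 175*X)/4 = 9/4 - 175*X/4 - X²/4)
1/(v(n) - 825554) = 1/((9/4 - 175/4*(-37/72) - (-37/72)²/4) - 825554) = 1/((9/4 + 6475/288 - ¼*1369/5184) - 825554) = 1/((9/4 + 6475/288 - 1369/20736) - 825554) = 1/(511487/20736 - 825554) = 1/(-17118176257/20736) = -20736/17118176257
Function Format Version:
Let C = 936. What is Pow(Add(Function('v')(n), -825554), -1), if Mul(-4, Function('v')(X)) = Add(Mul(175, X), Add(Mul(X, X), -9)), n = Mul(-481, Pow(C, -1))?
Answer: Rational(-20736, 17118176257) ≈ -1.2113e-6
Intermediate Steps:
n = Rational(-37, 72) (n = Mul(-481, Pow(936, -1)) = Mul(-481, Rational(1, 936)) = Rational(-37, 72) ≈ -0.51389)
Function('v')(X) = Add(Rational(9, 4), Mul(Rational(-175, 4), X), Mul(Rational(-1, 4), Pow(X, 2))) (Function('v')(X) = Mul(Rational(-1, 4), Add(Mul(175, X), Add(Mul(X, X), -9))) = Mul(Rational(-1, 4), Add(Mul(175, X), Add(Pow(X, 2), -9))) = Mul(Rational(-1, 4), Add(Mul(175, X), Add(-9, Pow(X, 2)))) = Mul(Rational(-1, 4), Add(-9, Pow(X, 2), Mul(175, X))) = Add(Rational(9, 4), Mul(Rational(-175, 4), X), Mul(Rational(-1, 4), Pow(X, 2))))
Pow(Add(Function('v')(n), -825554), -1) = Pow(Add(Add(Rational(9, 4), Mul(Rational(-175, 4), Rational(-37, 72)), Mul(Rational(-1, 4), Pow(Rational(-37, 72), 2))), -825554), -1) = Pow(Add(Add(Rational(9, 4), Rational(6475, 288), Mul(Rational(-1, 4), Rational(1369, 5184))), -825554), -1) = Pow(Add(Add(Rational(9, 4), Rational(6475, 288), Rational(-1369, 20736)), -825554), -1) = Pow(Add(Rational(511487, 20736), -825554), -1) = Pow(Rational(-17118176257, 20736), -1) = Rational(-20736, 17118176257)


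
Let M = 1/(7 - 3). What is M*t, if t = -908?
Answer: -227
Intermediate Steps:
M = ¼ (M = 1/4 = ¼ ≈ 0.25000)
M*t = (¼)*(-908) = -227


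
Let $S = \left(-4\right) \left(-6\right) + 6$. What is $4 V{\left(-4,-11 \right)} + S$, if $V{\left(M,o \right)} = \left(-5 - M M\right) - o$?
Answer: $-10$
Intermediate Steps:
$S = 30$ ($S = 24 + 6 = 30$)
$V{\left(M,o \right)} = -5 - o - M^{2}$ ($V{\left(M,o \right)} = \left(-5 - M^{2}\right) - o = -5 - o - M^{2}$)
$4 V{\left(-4,-11 \right)} + S = 4 \left(-5 - -11 - \left(-4\right)^{2}\right) + 30 = 4 \left(-5 + 11 - 16\right) + 30 = 4 \left(-10\right) + 30 = -40 + 30 = -10$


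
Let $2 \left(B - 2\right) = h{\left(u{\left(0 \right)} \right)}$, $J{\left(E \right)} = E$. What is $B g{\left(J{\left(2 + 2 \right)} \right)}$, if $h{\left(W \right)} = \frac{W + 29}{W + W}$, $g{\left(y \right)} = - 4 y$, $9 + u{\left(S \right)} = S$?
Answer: $- \frac{208}{9} \approx -23.111$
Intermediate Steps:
$u{\left(S \right)} = -9 + S$
$h{\left(W \right)} = \frac{29 + W}{2 W}$
$B = \frac{13}{9}$ ($B = 2 + \frac{\frac{1}{2} \frac{1}{-9 + 0} \left(29 + \left(-9 + 0\right)\right)}{2} = 2 + \frac{\frac{1}{2} \frac{1}{-9} \left(29 - 9\right)}{2} = 2 + \frac{\frac{1}{2} \left(- \frac{1}{9}\right) 20}{2} = 2 + \frac{1}{2} \left(- \frac{10}{9}\right) = 2 - \frac{5}{9} = \frac{13}{9} \approx 1.4444$)
$B g{\left(J{\left(2 + 2 \right)} \right)} = \frac{13 \left(- 4 \left(2 + 2\right)\right)}{9} = \frac{13 \left(\left(-4\right) 4\right)}{9} = \frac{13}{9} \left(-16\right) = - \frac{208}{9}$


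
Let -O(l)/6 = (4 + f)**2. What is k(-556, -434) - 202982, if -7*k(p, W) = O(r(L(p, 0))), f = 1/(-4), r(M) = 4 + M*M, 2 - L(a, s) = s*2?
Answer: -11366317/56 ≈ -2.0297e+5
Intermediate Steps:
L(a, s) = 2 - 2*s (L(a, s) = 2 - s*2 = 2 - 2*s)
r(M) = 4 + M**2
f = -1/4 (f = 1*(-1/4) = -1/4 ≈ -0.25000)
O(l) = -675/8 (O(l) = -6*(4 - 1/4)**2 = -6*(15/4)**2 = -6*225/16 = -675/8)
k(p, W) = 675/56 (k(p, W) = -1/7*(-675/8) = 675/56)
k(-556, -434) - 202982 = 675/56 - 202982 = -11366317/56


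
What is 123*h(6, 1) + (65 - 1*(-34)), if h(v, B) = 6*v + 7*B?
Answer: 5388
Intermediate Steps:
123*h(6, 1) + (65 - 1*(-34)) = 123*(6*6 + 7*1) + (65 - 1*(-34)) = 123*(36 + 7) + (65 + 34) = 123*43 + 99 = 5289 + 99 = 5388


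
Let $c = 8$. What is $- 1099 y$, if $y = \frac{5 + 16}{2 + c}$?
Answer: $- \frac{23079}{10} \approx -2307.9$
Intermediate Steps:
$y = \frac{21}{10}$ ($y = \frac{5 + 16}{2 + 8} = \frac{21}{10} \approx 2.1$)
$- 1099 y = \left(-1099\right) \frac{21}{10} = - \frac{23079}{10}$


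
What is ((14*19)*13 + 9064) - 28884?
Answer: -16362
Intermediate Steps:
((14*19)*13 + 9064) - 28884 = (266*13 + 9064) - 28884 = (3458 + 9064) - 28884 = 12522 - 28884 = -16362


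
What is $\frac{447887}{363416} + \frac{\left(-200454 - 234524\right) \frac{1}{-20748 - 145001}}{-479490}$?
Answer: $\frac{17797827938435011}{14441241121321080} \approx 1.2324$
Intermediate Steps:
$\frac{447887}{363416} + \frac{\left(-200454 - 234524\right) \frac{1}{-20748 - 145001}}{-479490} = 447887 \cdot \frac{1}{363416} + - \frac{434978}{-165749} \left(- \frac{1}{479490}\right) = \frac{447887}{363416} + \left(-434978\right) \left(- \frac{1}{165749}\right) \left(- \frac{1}{479490}\right) = \frac{447887}{363416} + \frac{434978}{165749} \left(- \frac{1}{479490}\right) = \frac{447887}{363416} - \frac{217489}{39737494005} = \frac{17797827938435011}{14441241121321080}$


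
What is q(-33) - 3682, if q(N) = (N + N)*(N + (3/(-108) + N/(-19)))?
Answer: -184315/114 ≈ -1616.8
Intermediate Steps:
q(N) = 2*N*(-1/36 + 18*N/19) (q(N) = (2*N)*(N + (3*(-1/108) + N*(-1/19))) = (2*N)*(N + (-1/36 - N/19)) = (2*N)*(-1/36 + 18*N/19) = 2*N*(-1/36 + 18*N/19))
q(-33) - 3682 = (1/342)*(-33)*(-19 + 648*(-33)) - 3682 = (1/342)*(-33)*(-19 - 21384) - 3682 = (1/342)*(-33)*(-21403) - 3682 = 235433/114 - 3682 = -184315/114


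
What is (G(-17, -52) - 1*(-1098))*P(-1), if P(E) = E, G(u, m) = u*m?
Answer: -1982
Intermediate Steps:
G(u, m) = m*u
(G(-17, -52) - 1*(-1098))*P(-1) = (-52*(-17) - 1*(-1098))*(-1) = (884 + 1098)*(-1) = 1982*(-1) = -1982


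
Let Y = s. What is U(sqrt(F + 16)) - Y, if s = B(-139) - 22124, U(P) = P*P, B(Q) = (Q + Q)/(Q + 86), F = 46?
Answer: 1175580/53 ≈ 22181.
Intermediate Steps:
B(Q) = 2*Q/(86 + Q) (B(Q) = (2*Q)/(86 + Q) = 2*Q/(86 + Q))
U(P) = P**2
s = -1172294/53 (s = 2*(-139)/(86 - 139) - 22124 = 2*(-139)/(-53) - 22124 = 2*(-139)*(-1/53) - 22124 = 278/53 - 22124 = -1172294/53 ≈ -22119.)
Y = -1172294/53 ≈ -22119.
U(sqrt(F + 16)) - Y = (sqrt(46 + 16))**2 - 1*(-1172294/53) = (sqrt(62))**2 + 1172294/53 = 62 + 1172294/53 = 1175580/53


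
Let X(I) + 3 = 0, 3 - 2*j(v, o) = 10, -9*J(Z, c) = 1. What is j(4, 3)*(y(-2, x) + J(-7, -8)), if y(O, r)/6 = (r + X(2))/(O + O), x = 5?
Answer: 98/9 ≈ 10.889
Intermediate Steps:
J(Z, c) = -⅑ (J(Z, c) = -⅑*1 = -⅑)
j(v, o) = -7/2 (j(v, o) = 3/2 - ½*10 = 3/2 - 5 = -7/2)
X(I) = -3 (X(I) = -3 + 0 = -3)
y(O, r) = 3*(-3 + r)/O (y(O, r) = 6*((r - 3)/(O + O)) = 6*((-3 + r)/((2*O))) = 6*((-3 + r)*(1/(2*O))) = 6*((-3 + r)/(2*O)) = 3*(-3 + r)/O)
j(4, 3)*(y(-2, x) + J(-7, -8)) = -7*(3*(-3 + 5)/(-2) - ⅑)/2 = -7*(3*(-½)*2 - ⅑)/2 = -7*(-3 - ⅑)/2 = -7/2*(-28/9) = 98/9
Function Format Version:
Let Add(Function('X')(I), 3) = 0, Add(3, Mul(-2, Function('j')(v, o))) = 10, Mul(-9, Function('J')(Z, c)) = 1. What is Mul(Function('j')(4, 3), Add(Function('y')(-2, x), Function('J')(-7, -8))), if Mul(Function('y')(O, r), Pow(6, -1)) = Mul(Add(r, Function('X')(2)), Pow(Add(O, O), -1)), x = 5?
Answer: Rational(98, 9) ≈ 10.889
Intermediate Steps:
Function('J')(Z, c) = Rational(-1, 9) (Function('J')(Z, c) = Mul(Rational(-1, 9), 1) = Rational(-1, 9))
Function('j')(v, o) = Rational(-7, 2) (Function('j')(v, o) = Add(Rational(3, 2), Mul(Rational(-1, 2), 10)) = Add(Rational(3, 2), -5) = Rational(-7, 2))
Function('X')(I) = -3 (Function('X')(I) = Add(-3, 0) = -3)
Function('y')(O, r) = Mul(3, Pow(O, -1), Add(-3, r)) (Function('y')(O, r) = Mul(6, Mul(Add(r, -3), Pow(Add(O, O), -1))) = Mul(6, Mul(Add(-3, r), Pow(Mul(2, O), -1))) = Mul(6, Mul(Add(-3, r), Mul(Rational(1, 2), Pow(O, -1)))) = Mul(6, Mul(Rational(1, 2), Pow(O, -1), Add(-3, r))) = Mul(3, Pow(O, -1), Add(-3, r)))
Mul(Function('j')(4, 3), Add(Function('y')(-2, x), Function('J')(-7, -8))) = Mul(Rational(-7, 2), Add(Mul(3, Pow(-2, -1), Add(-3, 5)), Rational(-1, 9))) = Mul(Rational(-7, 2), Add(Mul(3, Rational(-1, 2), 2), Rational(-1, 9))) = Mul(Rational(-7, 2), Add(-3, Rational(-1, 9))) = Mul(Rational(-7, 2), Rational(-28, 9)) = Rational(98, 9)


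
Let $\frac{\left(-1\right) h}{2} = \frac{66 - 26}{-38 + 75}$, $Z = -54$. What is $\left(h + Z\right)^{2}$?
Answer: $\frac{4318084}{1369} \approx 3154.2$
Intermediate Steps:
$h = - \frac{80}{37}$ ($h = - 2 \frac{66 - 26}{-38 + 75} = - 2 \frac{66 + \left(-29 + 3\right)}{37} = - 2 \left(66 - 26\right) \frac{1}{37} = - 2 \cdot 40 \cdot \frac{1}{37} = \left(-2\right) \frac{40}{37} = - \frac{80}{37} \approx -2.1622$)
$\left(h + Z\right)^{2} = \left(- \frac{80}{37} - 54\right)^{2} = \left(- \frac{2078}{37}\right)^{2} = \frac{4318084}{1369}$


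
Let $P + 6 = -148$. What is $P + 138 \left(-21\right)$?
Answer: $-3052$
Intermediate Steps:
$P = -154$ ($P = -6 - 148 = -154$)
$P + 138 \left(-21\right) = -154 + 138 \left(-21\right) = -154 - 2898 = -3052$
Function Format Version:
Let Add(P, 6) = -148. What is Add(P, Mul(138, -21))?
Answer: -3052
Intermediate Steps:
P = -154 (P = Add(-6, -148) = -154)
Add(P, Mul(138, -21)) = Add(-154, Mul(138, -21)) = Add(-154, -2898) = -3052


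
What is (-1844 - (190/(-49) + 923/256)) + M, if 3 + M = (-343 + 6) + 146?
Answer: -25561259/12544 ≈ -2037.7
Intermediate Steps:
M = -194 (M = -3 + ((-343 + 6) + 146) = -3 + (-337 + 146) = -3 - 191 = -194)
(-1844 - (190/(-49) + 923/256)) + M = (-1844 - (190/(-49) + 923/256)) - 194 = (-1844 - (190*(-1/49) + 923*(1/256))) - 194 = (-1844 - (-190/49 + 923/256)) - 194 = (-1844 - 1*(-3413/12544)) - 194 = (-1844 + 3413/12544) - 194 = -23127723/12544 - 194 = -25561259/12544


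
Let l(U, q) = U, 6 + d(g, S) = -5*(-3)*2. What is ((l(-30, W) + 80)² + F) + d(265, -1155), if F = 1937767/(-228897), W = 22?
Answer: 575798261/228897 ≈ 2515.5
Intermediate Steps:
d(g, S) = 24 (d(g, S) = -6 - 5*(-3)*2 = -6 + 15*2 = -6 + 30 = 24)
F = -1937767/228897 (F = 1937767*(-1/228897) = -1937767/228897 ≈ -8.4657)
((l(-30, W) + 80)² + F) + d(265, -1155) = ((-30 + 80)² - 1937767/228897) + 24 = (50² - 1937767/228897) + 24 = (2500 - 1937767/228897) + 24 = 570304733/228897 + 24 = 575798261/228897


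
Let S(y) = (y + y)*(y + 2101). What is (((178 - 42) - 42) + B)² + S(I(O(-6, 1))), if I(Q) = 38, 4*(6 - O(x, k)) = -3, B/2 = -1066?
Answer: 4316008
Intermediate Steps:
B = -2132 (B = 2*(-1066) = -2132)
O(x, k) = 27/4 (O(x, k) = 6 - ¼*(-3) = 6 + ¾ = 27/4)
S(y) = 2*y*(2101 + y) (S(y) = (2*y)*(2101 + y) = 2*y*(2101 + y))
(((178 - 42) - 42) + B)² + S(I(O(-6, 1))) = (((178 - 42) - 42) - 2132)² + 2*38*(2101 + 38) = ((136 - 42) - 2132)² + 2*38*2139 = (94 - 2132)² + 162564 = (-2038)² + 162564 = 4153444 + 162564 = 4316008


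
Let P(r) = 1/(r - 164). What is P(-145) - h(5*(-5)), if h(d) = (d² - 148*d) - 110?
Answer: -1302436/309 ≈ -4215.0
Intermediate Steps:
h(d) = -110 + d² - 148*d
P(r) = 1/(-164 + r)
P(-145) - h(5*(-5)) = 1/(-164 - 145) - (-110 + (5*(-5))² - 740*(-5)) = 1/(-309) - (-110 + (-25)² - 148*(-25)) = -1/309 - (-110 + 625 + 3700) = -1/309 - 1*4215 = -1/309 - 4215 = -1302436/309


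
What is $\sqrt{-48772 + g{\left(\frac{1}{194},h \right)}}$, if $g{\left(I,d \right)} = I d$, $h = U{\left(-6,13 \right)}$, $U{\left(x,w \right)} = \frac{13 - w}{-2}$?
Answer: $2 i \sqrt{12193} \approx 220.84 i$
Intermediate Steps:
$U{\left(x,w \right)} = - \frac{13}{2} + \frac{w}{2}$ ($U{\left(x,w \right)} = \left(13 - w\right) \left(- \frac{1}{2}\right) = - \frac{13}{2} + \frac{w}{2}$)
$h = 0$ ($h = - \frac{13}{2} + \frac{1}{2} \cdot 13 = - \frac{13}{2} + \frac{13}{2} = 0$)
$\sqrt{-48772 + g{\left(\frac{1}{194},h \right)}} = \sqrt{-48772 + \frac{1}{194} \cdot 0} = \sqrt{-48772 + 0} = \sqrt{-48772} = 2 i \sqrt{12193}$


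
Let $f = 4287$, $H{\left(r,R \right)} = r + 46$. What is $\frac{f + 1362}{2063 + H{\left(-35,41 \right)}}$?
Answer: $\frac{5649}{2074} \approx 2.7237$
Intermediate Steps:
$H{\left(r,R \right)} = 46 + r$
$\frac{f + 1362}{2063 + H{\left(-35,41 \right)}} = \frac{4287 + 1362}{2063 + \left(46 - 35\right)} = \frac{5649}{2063 + 11} = \frac{5649}{2074}$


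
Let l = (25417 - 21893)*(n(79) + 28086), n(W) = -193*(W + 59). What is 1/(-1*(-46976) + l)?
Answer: 1/5163824 ≈ 1.9365e-7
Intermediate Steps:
n(W) = -11387 - 193*W (n(W) = -193*(59 + W) = -11387 - 193*W)
l = 5116848 (l = (25417 - 21893)*((-11387 - 193*79) + 28086) = 3524*((-11387 - 15247) + 28086) = 3524*(-26634 + 28086) = 3524*1452 = 5116848)
1/(-1*(-46976) + l) = 1/(-1*(-46976) + 5116848) = 1/(46976 + 5116848) = 1/5163824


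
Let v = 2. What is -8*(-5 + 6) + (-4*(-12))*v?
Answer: 88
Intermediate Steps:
-8*(-5 + 6) + (-4*(-12))*v = -8*(-5 + 6) - 4*(-12)*2 = -8*1 + 48*2 = -8 + 96 = 88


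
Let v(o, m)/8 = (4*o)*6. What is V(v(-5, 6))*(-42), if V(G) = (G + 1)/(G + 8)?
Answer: -2877/68 ≈ -42.309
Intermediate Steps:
v(o, m) = 192*o (v(o, m) = 8*((4*o)*6) = 8*(24*o) = 192*o)
V(G) = (1 + G)/(8 + G)
V(v(-5, 6))*(-42) = ((1 + 192*(-5))/(8 + 192*(-5)))*(-42) = ((1 - 960)/(8 - 960))*(-42) = (-959/(-952))*(-42) = -1/952*(-959)*(-42) = (137/136)*(-42) = -2877/68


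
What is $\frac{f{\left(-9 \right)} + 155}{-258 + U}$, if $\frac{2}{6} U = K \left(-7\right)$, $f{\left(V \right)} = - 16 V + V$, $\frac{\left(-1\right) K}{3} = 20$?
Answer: $\frac{145}{501} \approx 0.28942$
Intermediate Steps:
$K = -60$ ($K = \left(-3\right) 20 = -60$)
$f{\left(V \right)} = - 15 V$
$U = 1260$ ($U = 3 \left(\left(-60\right) \left(-7\right)\right) = 3 \cdot 420 = 1260$)
$\frac{f{\left(-9 \right)} + 155}{-258 + U} = \frac{\left(-15\right) \left(-9\right) + 155}{-258 + 1260} = \frac{135 + 155}{1002} = 290 \cdot \frac{1}{1002} = \frac{145}{501}$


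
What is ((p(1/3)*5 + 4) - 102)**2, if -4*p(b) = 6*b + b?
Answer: 1466521/144 ≈ 10184.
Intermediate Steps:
p(b) = -7*b/4 (p(b) = -(6*b + b)/4 = -7*b/4)
((p(1/3)*5 + 4) - 102)**2 = ((-7/4/3*5 + 4) - 102)**2 = ((-7/4*1/3*5 + 4) - 102)**2 = ((-7/12*5 + 4) - 102)**2 = ((-35/12 + 4) - 102)**2 = (13/12 - 102)**2 = (-1211/12)**2 = 1466521/144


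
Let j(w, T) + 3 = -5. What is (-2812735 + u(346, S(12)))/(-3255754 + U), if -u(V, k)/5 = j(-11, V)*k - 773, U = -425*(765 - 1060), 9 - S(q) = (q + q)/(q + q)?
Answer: 2808550/3130379 ≈ 0.89719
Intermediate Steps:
j(w, T) = -8 (j(w, T) = -3 - 5 = -8)
S(q) = 8 (S(q) = 9 - (q + q)/(q + q) = 9 - 2*q/(2*q) = 9 - 2*q*1/(2*q) = 9 - 1*1 = 9 - 1 = 8)
U = 125375 (U = -425*(-295) = 125375)
u(V, k) = 3865 + 40*k (u(V, k) = -5*(-8*k - 773) = -5*(-773 - 8*k) = 3865 + 40*k)
(-2812735 + u(346, S(12)))/(-3255754 + U) = (-2812735 + (3865 + 40*8))/(-3255754 + 125375) = (-2812735 + (3865 + 320))/(-3130379) = (-2812735 + 4185)*(-1/3130379) = -2808550*(-1/3130379) = 2808550/3130379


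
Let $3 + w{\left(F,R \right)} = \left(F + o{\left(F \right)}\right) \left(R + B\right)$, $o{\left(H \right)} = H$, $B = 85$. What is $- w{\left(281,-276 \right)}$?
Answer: $107345$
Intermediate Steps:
$w{\left(F,R \right)} = -3 + 2 F \left(85 + R\right)$ ($w{\left(F,R \right)} = -3 + \left(F + F\right) \left(R + 85\right) = -3 + 2 F \left(85 + R\right)$)
$- w{\left(281,-276 \right)} = - (-3 + 170 \cdot 281 + 2 \cdot 281 \left(-276\right)) = - (-3 + 47770 - 155112) = \left(-1\right) \left(-107345\right) = 107345$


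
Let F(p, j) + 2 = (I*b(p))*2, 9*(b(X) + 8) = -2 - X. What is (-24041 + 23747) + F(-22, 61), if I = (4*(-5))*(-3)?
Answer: -2968/3 ≈ -989.33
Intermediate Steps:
b(X) = -74/9 - X/9 (b(X) = -8 + (-2 - X)/9 = -8 + (-2/9 - X/9) = -74/9 - X/9)
I = 60 (I = -20*(-3) = 60)
F(p, j) = -2966/3 - 40*p/3 (F(p, j) = -2 + (60*(-74/9 - p/9))*2 = -2 + (-1480/3 - 20*p/3)*2 = -2 + (-2960/3 - 40*p/3) = -2966/3 - 40*p/3)
(-24041 + 23747) + F(-22, 61) = (-24041 + 23747) + (-2966/3 - 40/3*(-22)) = -294 + (-2966/3 + 880/3) = -294 - 2086/3 = -2968/3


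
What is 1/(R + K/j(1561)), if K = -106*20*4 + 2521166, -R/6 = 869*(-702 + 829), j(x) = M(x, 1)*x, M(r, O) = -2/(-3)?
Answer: -1561/1029890829 ≈ -1.5157e-6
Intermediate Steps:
M(r, O) = ⅔ (M(r, O) = -2*(-⅓) = ⅔)
j(x) = 2*x/3
R = -662178 (R = -5214*(-702 + 829) = -5214*127 = -6*110363 = -662178)
K = 2512686 (K = -2120*4 + 2521166 = -8480 + 2521166 = 2512686)
1/(R + K/j(1561)) = 1/(-662178 + 2512686/(((⅔)*1561))) = 1/(-662178 + 2512686/(3122/3)) = 1/(-662178 + 2512686*(3/3122)) = 1/(-662178 + 3769029/1561) = 1/(-1029890829/1561) = -1561/1029890829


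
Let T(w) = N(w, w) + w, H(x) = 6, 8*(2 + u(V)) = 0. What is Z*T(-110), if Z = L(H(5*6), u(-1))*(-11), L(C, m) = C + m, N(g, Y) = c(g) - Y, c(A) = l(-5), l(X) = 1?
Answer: -44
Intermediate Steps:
c(A) = 1
u(V) = -2 (u(V) = -2 + (1/8)*0 = -2 + 0 = -2)
N(g, Y) = 1 - Y
Z = -44 (Z = (6 - 2)*(-11) = 4*(-11) = -44)
T(w) = 1 (T(w) = (1 - w) + w = 1)
Z*T(-110) = -44*1 = -44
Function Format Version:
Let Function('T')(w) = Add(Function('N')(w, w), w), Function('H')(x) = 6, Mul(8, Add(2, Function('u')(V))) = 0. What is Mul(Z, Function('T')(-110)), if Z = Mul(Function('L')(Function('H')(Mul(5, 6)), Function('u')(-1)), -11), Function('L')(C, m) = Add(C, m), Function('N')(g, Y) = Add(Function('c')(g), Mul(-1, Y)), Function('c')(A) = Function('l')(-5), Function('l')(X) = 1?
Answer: -44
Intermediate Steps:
Function('c')(A) = 1
Function('u')(V) = -2 (Function('u')(V) = Add(-2, Mul(Rational(1, 8), 0)) = Add(-2, 0) = -2)
Function('N')(g, Y) = Add(1, Mul(-1, Y))
Z = -44 (Z = Mul(Add(6, -2), -11) = Mul(4, -11) = -44)
Function('T')(w) = 1 (Function('T')(w) = Add(Add(1, Mul(-1, w)), w) = 1)
Mul(Z, Function('T')(-110)) = Mul(-44, 1) = -44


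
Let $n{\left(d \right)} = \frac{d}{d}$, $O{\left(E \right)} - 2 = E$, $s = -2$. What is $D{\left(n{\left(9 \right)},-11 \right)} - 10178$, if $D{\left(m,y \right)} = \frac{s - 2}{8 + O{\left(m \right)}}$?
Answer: $- \frac{111962}{11} \approx -10178.0$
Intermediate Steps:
$O{\left(E \right)} = 2 + E$
$n{\left(d \right)} = 1$
$D{\left(m,y \right)} = - \frac{4}{10 + m}$ ($D{\left(m,y \right)} = \frac{-2 - 2}{8 + \left(2 + m\right)} = - \frac{4}{10 + m}$)
$D{\left(n{\left(9 \right)},-11 \right)} - 10178 = - \frac{4}{10 + 1} - 10178 = - \frac{4}{11} - 10178 = - \frac{111962}{11}$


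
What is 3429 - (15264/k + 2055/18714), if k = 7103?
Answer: 151833812119/44308514 ≈ 3426.7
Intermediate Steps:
3429 - (15264/k + 2055/18714) = 3429 - (15264/7103 + 2055/18714) = 3429 - (15264*(1/7103) + 2055*(1/18714)) = 3429 - (15264/7103 + 685/6238) = 3429 - 1*100082387/44308514 = 3429 - 100082387/44308514 = 151833812119/44308514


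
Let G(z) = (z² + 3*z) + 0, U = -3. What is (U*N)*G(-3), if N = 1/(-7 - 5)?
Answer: 0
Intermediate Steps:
G(z) = z² + 3*z
N = -1/12 (N = 1/(-12) = -1/12 ≈ -0.083333)
(U*N)*G(-3) = (-3*(-1/12))*(-3*(3 - 3)) = (-3*0)/4 = (¼)*0 = 0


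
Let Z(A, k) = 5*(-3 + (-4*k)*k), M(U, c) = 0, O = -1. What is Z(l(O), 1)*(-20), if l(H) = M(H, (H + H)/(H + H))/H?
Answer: 700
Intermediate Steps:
l(H) = 0 (l(H) = 0/H = 0)
Z(A, k) = -15 - 20*k² (Z(A, k) = 5*(-3 - 4*k²) = -15 - 20*k²)
Z(l(O), 1)*(-20) = (-15 - 20*1²)*(-20) = (-15 - 20*1)*(-20) = (-15 - 20)*(-20) = -35*(-20) = 700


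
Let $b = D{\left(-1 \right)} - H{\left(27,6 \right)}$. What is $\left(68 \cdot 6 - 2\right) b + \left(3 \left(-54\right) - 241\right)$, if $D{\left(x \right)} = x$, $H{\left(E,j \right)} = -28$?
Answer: $10559$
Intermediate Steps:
$b = 27$ ($b = -1 - -28 = -1 + 28 = 27$)
$\left(68 \cdot 6 - 2\right) b + \left(3 \left(-54\right) - 241\right) = \left(68 \cdot 6 - 2\right) 27 + \left(3 \left(-54\right) - 241\right) = \left(408 - 2\right) 27 - 403 = 406 \cdot 27 - 403 = 10962 - 403 = 10559$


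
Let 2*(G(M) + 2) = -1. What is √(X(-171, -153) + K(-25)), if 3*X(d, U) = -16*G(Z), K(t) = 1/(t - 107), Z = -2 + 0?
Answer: √58047/66 ≈ 3.6504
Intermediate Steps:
Z = -2
G(M) = -5/2 (G(M) = -2 + (½)*(-1) = -2 - ½ = -5/2)
K(t) = 1/(-107 + t)
X(d, U) = 40/3 (X(d, U) = (-16*(-5/2))/3 = (⅓)*40 = 40/3)
√(X(-171, -153) + K(-25)) = √(40/3 + 1/(-107 - 25)) = √(40/3 + 1/(-132)) = √(40/3 - 1/132) = √(1759/132) = √58047/66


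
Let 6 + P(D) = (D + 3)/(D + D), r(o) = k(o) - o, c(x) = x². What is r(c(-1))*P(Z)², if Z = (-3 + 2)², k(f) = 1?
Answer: 0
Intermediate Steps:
Z = 1 (Z = (-1)² = 1)
r(o) = 1 - o
P(D) = -6 + (3 + D)/(2*D) (P(D) = -6 + (D + 3)/(D + D) = -6 + (3 + D)/((2*D)) = -6 + (3 + D)*(1/(2*D)) = -6 + (3 + D)/(2*D))
r(c(-1))*P(Z)² = (1 - 1*(-1)²)*((½)*(3 - 11*1)/1)² = (1 - 1*1)*((½)*1*(3 - 11))² = (1 - 1)*((½)*1*(-8))² = 0*(-4)² = 0*16 = 0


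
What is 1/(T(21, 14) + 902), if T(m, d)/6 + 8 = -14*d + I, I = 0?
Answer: -1/322 ≈ -0.0031056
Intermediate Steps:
T(m, d) = -48 - 84*d (T(m, d) = -48 + 6*(-14*d + 0) = -48 + 6*(-14*d) = -48 - 84*d)
1/(T(21, 14) + 902) = 1/((-48 - 84*14) + 902) = 1/((-48 - 1176) + 902) = 1/(-1224 + 902) = 1/(-322) = -1/322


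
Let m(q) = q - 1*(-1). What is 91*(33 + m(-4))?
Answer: 2730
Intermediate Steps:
m(q) = 1 + q (m(q) = q + 1 = 1 + q)
91*(33 + m(-4)) = 91*(33 + (1 - 4)) = 91*(33 - 3) = 91*30 = 2730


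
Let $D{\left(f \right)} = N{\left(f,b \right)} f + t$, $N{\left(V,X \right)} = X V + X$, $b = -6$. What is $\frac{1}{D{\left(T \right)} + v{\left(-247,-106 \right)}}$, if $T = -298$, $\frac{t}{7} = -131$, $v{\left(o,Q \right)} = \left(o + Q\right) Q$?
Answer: $- \frac{1}{494535} \approx -2.0221 \cdot 10^{-6}$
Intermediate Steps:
$N{\left(V,X \right)} = X + V X$ ($N{\left(V,X \right)} = V X + X = X + V X$)
$v{\left(o,Q \right)} = Q \left(Q + o\right)$ ($v{\left(o,Q \right)} = \left(Q + o\right) Q = Q \left(Q + o\right)$)
$t = -917$ ($t = 7 \left(-131\right) = -917$)
$D{\left(f \right)} = -917 + f \left(-6 - 6 f\right)$ ($D{\left(f \right)} = - 6 \left(1 + f\right) f - 917 = \left(-6 - 6 f\right) f - 917 = f \left(-6 - 6 f\right) - 917 = -917 + f \left(-6 - 6 f\right)$)
$\frac{1}{D{\left(T \right)} + v{\left(-247,-106 \right)}} = \frac{1}{\left(-917 - - 1788 \left(1 - 298\right)\right) - 106 \left(-106 - 247\right)} = \frac{1}{\left(-917 - \left(-1788\right) \left(-297\right)\right) - -37418} = \frac{1}{\left(-917 - 531036\right) + 37418} = \frac{1}{-531953 + 37418} = \frac{1}{-494535} = - \frac{1}{494535}$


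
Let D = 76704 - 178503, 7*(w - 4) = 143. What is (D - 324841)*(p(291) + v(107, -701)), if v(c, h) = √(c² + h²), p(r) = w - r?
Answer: 796110240/7 - 2133200*√20114 ≈ -1.8881e+8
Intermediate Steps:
w = 171/7 (w = 4 + (⅐)*143 = 4 + 143/7 = 171/7 ≈ 24.429)
p(r) = 171/7 - r
D = -101799
(D - 324841)*(p(291) + v(107, -701)) = (-101799 - 324841)*((171/7 - 1*291) + √(107² + (-701)²)) = -426640*((171/7 - 291) + √(11449 + 491401)) = -426640*(-1866/7 + √502850) = -426640*(-1866/7 + 5*√20114) = 796110240/7 - 2133200*√20114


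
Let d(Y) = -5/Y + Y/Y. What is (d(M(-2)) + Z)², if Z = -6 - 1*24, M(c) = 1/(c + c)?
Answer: 81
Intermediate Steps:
M(c) = 1/(2*c)
Z = -30 (Z = -6 - 24 = -30)
d(Y) = 1 - 5/Y (d(Y) = -5/Y + 1 = 1 - 5/Y)
(d(M(-2)) + Z)² = ((-5 + (½)/(-2))/(((½)/(-2))) - 30)² = ((-5 + (½)*(-½))/(((½)*(-½))) - 30)² = ((-5 - ¼)/(-¼) - 30)² = (-4*(-21/4) - 30)² = (21 - 30)² = (-9)² = 81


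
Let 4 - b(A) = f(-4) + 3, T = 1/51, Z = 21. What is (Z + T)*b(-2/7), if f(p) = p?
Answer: 5360/51 ≈ 105.10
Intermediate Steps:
T = 1/51 ≈ 0.019608
b(A) = 5 (b(A) = 4 - (-4 + 3) = 4 - 1*(-1) = 4 + 1 = 5)
(Z + T)*b(-2/7) = (21 + 1/51)*5 = (1072/51)*5 = 5360/51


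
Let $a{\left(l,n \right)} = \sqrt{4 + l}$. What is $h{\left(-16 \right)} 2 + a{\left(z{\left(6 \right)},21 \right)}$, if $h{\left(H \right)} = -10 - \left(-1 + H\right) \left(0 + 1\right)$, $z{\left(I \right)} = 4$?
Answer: $14 + 2 \sqrt{2} \approx 16.828$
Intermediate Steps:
$h{\left(H \right)} = -9 - H$ ($h{\left(H \right)} = -10 - \left(-1 + H\right) 1 = -10 - \left(-1 + H\right) = -9 - H$)
$h{\left(-16 \right)} 2 + a{\left(z{\left(6 \right)},21 \right)} = \left(-9 - -16\right) 2 + \sqrt{4 + 4} = \left(-9 + 16\right) 2 + \sqrt{8} = 7 \cdot 2 + 2 \sqrt{2} = 14 + 2 \sqrt{2}$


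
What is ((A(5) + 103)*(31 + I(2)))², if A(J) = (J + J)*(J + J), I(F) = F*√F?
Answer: 39931521 + 5109916*√2 ≈ 4.7158e+7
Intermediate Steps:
I(F) = F^(3/2)
A(J) = 4*J² (A(J) = (2*J)*(2*J) = 4*J²)
((A(5) + 103)*(31 + I(2)))² = ((4*5² + 103)*(31 + 2^(3/2)))² = ((4*25 + 103)*(31 + 2*√2))² = ((100 + 103)*(31 + 2*√2))² = (203*(31 + 2*√2))² = (6293 + 406*√2)²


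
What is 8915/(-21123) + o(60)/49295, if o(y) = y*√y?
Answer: -8915/21123 + 24*√15/9859 ≈ -0.41262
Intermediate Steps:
o(y) = y^(3/2)
8915/(-21123) + o(60)/49295 = 8915/(-21123) + 60^(3/2)/49295 = 8915*(-1/21123) + (120*√15)*(1/49295) = -8915/21123 + 24*√15/9859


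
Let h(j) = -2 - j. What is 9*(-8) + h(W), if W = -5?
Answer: -69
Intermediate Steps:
9*(-8) + h(W) = 9*(-8) + (-2 - 1*(-5)) = -72 + (-2 + 5) = -72 + 3 = -69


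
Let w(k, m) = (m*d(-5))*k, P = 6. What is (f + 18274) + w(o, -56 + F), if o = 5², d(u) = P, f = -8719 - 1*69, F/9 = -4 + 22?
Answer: 25386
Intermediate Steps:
F = 162 (F = 9*(-4 + 22) = 9*18 = 162)
f = -8788 (f = -8719 - 69 = -8788)
d(u) = 6
o = 25
w(k, m) = 6*k*m (w(k, m) = (m*6)*k = (6*m)*k = 6*k*m)
(f + 18274) + w(o, -56 + F) = (-8788 + 18274) + 6*25*(-56 + 162) = 9486 + 6*25*106 = 9486 + 15900 = 25386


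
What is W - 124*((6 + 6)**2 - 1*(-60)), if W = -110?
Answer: -25406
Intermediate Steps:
W - 124*((6 + 6)**2 - 1*(-60)) = -110 - 124*((6 + 6)**2 - 1*(-60)) = -110 - 124*(12**2 + 60) = -110 - 124*(144 + 60) = -110 - 124*204 = -110 - 25296 = -25406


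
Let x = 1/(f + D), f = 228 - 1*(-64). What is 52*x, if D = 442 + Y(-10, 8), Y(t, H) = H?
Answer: 26/371 ≈ 0.070081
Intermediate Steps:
D = 450 (D = 442 + 8 = 450)
f = 292 (f = 228 + 64 = 292)
x = 1/742 (x = 1/(292 + 450) = 1/742 ≈ 0.0013477)
52*x = 52*(1/742) = 26/371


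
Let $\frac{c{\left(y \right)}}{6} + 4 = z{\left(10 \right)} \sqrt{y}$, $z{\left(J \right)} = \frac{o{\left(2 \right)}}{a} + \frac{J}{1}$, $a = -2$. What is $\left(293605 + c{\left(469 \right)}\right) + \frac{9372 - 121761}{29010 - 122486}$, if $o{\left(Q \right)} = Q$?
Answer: $\frac{27442889945}{93476} + 54 \sqrt{469} \approx 2.9475 \cdot 10^{5}$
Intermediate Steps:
$z{\left(J \right)} = -1 + J$ ($z{\left(J \right)} = \frac{2}{-2} + \frac{J}{1} = 2 \left(- \frac{1}{2}\right) + J 1 = -1 + J$)
$c{\left(y \right)} = -24 + 54 \sqrt{y}$ ($c{\left(y \right)} = -24 + 6 \left(-1 + 10\right) \sqrt{y} = -24 + 6 \cdot 9 \sqrt{y} = -24 + 54 \sqrt{y}$)
$\left(293605 + c{\left(469 \right)}\right) + \frac{9372 - 121761}{29010 - 122486} = \left(293605 - \left(24 - 54 \sqrt{469}\right)\right) + \frac{9372 - 121761}{29010 - 122486} = \left(293581 + 54 \sqrt{469}\right) - \frac{112389}{-93476} = \left(293581 + 54 \sqrt{469}\right) - - \frac{112389}{93476} = \left(293581 + 54 \sqrt{469}\right) + \frac{112389}{93476} = \frac{27442889945}{93476} + 54 \sqrt{469}$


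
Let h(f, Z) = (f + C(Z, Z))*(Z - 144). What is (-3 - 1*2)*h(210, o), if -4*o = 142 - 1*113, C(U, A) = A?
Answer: 2453275/16 ≈ 1.5333e+5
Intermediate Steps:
o = -29/4 (o = -(142 - 1*113)/4 = -(142 - 113)/4 = -¼*29 = -29/4 ≈ -7.2500)
h(f, Z) = (-144 + Z)*(Z + f) (h(f, Z) = (f + Z)*(Z - 144) = (Z + f)*(-144 + Z) = (-144 + Z)*(Z + f))
(-3 - 1*2)*h(210, o) = (-3 - 1*2)*((-29/4)² - 144*(-29/4) - 144*210 - 29/4*210) = (-3 - 2)*(841/16 + 1044 - 30240 - 3045/2) = -5*(-490655/16) = 2453275/16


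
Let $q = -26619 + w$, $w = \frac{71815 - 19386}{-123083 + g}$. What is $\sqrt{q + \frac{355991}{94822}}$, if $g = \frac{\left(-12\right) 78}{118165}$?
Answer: $\frac{3 i \sqrt{5624540704493165375435481165175886}}{1379100994498682} \approx 163.14 i$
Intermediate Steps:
$g = - \frac{936}{118165}$ ($g = \left(-936\right) \frac{1}{118165} = - \frac{936}{118165} \approx -0.0079211$)
$w = - \frac{6195272785}{14544103631}$ ($w = \frac{71815 - 19386}{-123083 - \frac{936}{118165}} = \frac{52429}{- \frac{14544103631}{118165}} = 52429 \left(- \frac{118165}{14544103631}\right) = - \frac{6195272785}{14544103631} \approx -0.42596$)
$q = - \frac{387155689826374}{14544103631}$ ($q = -26619 - \frac{6195272785}{14544103631} = - \frac{387155689826374}{14544103631} \approx -26619.0$)
$\sqrt{q + \frac{355991}{94822}} = \sqrt{- \frac{387155689826374}{14544103631} + \frac{355991}{94822}} = \sqrt{- \frac{36705699250720732107}{1379100994498682}} = \frac{3 i \sqrt{5624540704493165375435481165175886}}{1379100994498682}$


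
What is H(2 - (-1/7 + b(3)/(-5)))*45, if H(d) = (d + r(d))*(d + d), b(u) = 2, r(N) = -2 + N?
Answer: 173016/245 ≈ 706.19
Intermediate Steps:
H(d) = 2*d*(-2 + 2*d) (H(d) = (d + (-2 + d))*(d + d) = (-2 + 2*d)*(2*d) = 2*d*(-2 + 2*d))
H(2 - (-1/7 + b(3)/(-5)))*45 = (4*(2 - (-1/7 + 2/(-5)))*(-1 + (2 - (-1/7 + 2/(-5)))))*45 = (4*(2 - (-1*⅐ + 2*(-⅕)))*(-1 + (2 - (-1*⅐ + 2*(-⅕)))))*45 = (4*(2 - (-⅐ - ⅖))*(-1 + (2 - (-⅐ - ⅖))))*45 = (4*(2 - 1*(-19/35))*(-1 + (2 - 1*(-19/35))))*45 = (4*(2 + 19/35)*(-1 + (2 + 19/35)))*45 = (4*(89/35)*(-1 + 89/35))*45 = (4*(89/35)*(54/35))*45 = (19224/1225)*45 = 173016/245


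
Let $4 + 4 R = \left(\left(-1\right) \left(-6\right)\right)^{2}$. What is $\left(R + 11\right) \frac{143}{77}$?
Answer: $\frac{247}{7} \approx 35.286$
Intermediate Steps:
$R = 8$ ($R = -1 + \frac{\left(\left(-1\right) \left(-6\right)\right)^{2}}{4} = -1 + \frac{6^{2}}{4} = -1 + \frac{1}{4} \cdot 36 = -1 + 9 = 8$)
$\left(R + 11\right) \frac{143}{77} = \left(8 + 11\right) \frac{143}{77} = 19 \cdot 143 \cdot \frac{1}{77} = 19 \cdot \frac{13}{7} = \frac{247}{7}$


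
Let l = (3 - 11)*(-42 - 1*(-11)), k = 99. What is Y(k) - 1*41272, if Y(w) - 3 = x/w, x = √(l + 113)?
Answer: -4085612/99 ≈ -41269.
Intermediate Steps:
l = 248 (l = -8*(-42 + 11) = -8*(-31) = 248)
x = 19 (x = √(248 + 113) = √361 = 19)
Y(w) = 3 + 19/w
Y(k) - 1*41272 = (3 + 19/99) - 1*41272 = (3 + 19*(1/99)) - 41272 = (3 + 19/99) - 41272 = 316/99 - 41272 = -4085612/99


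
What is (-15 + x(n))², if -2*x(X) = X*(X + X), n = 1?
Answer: 256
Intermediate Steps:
x(X) = -X² (x(X) = -X*(X + X)/2 = -X*2*X/2 = -X²)
(-15 + x(n))² = (-15 - 1*1²)² = (-15 - 1*1)² = (-15 - 1)² = (-16)² = 256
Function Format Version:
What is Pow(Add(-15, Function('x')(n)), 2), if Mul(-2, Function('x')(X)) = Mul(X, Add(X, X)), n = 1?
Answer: 256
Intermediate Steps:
Function('x')(X) = Mul(-1, Pow(X, 2)) (Function('x')(X) = Mul(Rational(-1, 2), Mul(X, Add(X, X))) = Mul(Rational(-1, 2), Mul(X, Mul(2, X))) = Mul(Rational(-1, 2), Mul(2, Pow(X, 2))) = Mul(-1, Pow(X, 2)))
Pow(Add(-15, Function('x')(n)), 2) = Pow(Add(-15, Mul(-1, Pow(1, 2))), 2) = Pow(Add(-15, Mul(-1, 1)), 2) = Pow(Add(-15, -1), 2) = Pow(-16, 2) = 256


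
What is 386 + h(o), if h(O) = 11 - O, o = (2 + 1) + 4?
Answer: 390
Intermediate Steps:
o = 7 (o = 3 + 4 = 7)
386 + h(o) = 386 + (11 - 1*7) = 386 + (11 - 7) = 386 + 4 = 390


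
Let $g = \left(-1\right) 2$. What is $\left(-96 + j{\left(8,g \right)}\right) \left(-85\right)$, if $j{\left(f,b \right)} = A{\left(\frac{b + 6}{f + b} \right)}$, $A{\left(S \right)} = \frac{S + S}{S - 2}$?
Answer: $8245$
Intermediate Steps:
$g = -2$
$A{\left(S \right)} = \frac{2 S}{-2 + S}$
$j{\left(f,b \right)} = \frac{2 \left(6 + b\right)}{\left(-2 + \frac{6 + b}{b + f}\right) \left(b + f\right)}$ ($j{\left(f,b \right)} = \frac{2 \frac{b + 6}{f + b}}{-2 + \frac{b + 6}{f + b}} = \frac{2 \frac{6 + b}{b + f}}{-2 + \frac{6 + b}{b + f}} = \frac{2 \left(6 + b\right)}{\left(-2 + \frac{6 + b}{b + f}\right) \left(b + f\right)}$)
$\left(-96 + j{\left(8,g \right)}\right) \left(-85\right) = \left(-96 + \frac{2 \left(6 - 2\right)}{6 - -2 - 16}\right) \left(-85\right) = \left(-96 + 2 \frac{1}{6 + 2 - 16} \cdot 4\right) \left(-85\right) = \left(-96 + 2 \frac{1}{-8} \cdot 4\right) \left(-85\right) = \left(-96 + 2 \left(- \frac{1}{8}\right) 4\right) \left(-85\right) = \left(-96 - 1\right) \left(-85\right) = \left(-97\right) \left(-85\right) = 8245$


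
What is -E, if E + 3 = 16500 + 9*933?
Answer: -24894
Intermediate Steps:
E = 24894 (E = -3 + (16500 + 9*933) = -3 + (16500 + 8397) = -3 + 24897 = 24894)
-E = -1*24894 = -24894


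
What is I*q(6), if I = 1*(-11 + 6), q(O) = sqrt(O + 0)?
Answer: -5*sqrt(6) ≈ -12.247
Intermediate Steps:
q(O) = sqrt(O)
I = -5 (I = 1*(-5) = -5)
I*q(6) = -5*sqrt(6)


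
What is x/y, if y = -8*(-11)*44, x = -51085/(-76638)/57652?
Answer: 51085/17107789155072 ≈ 2.9861e-9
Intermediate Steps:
x = 51085/4418333976 (x = -51085*(-1/76638)*(1/57652) = (51085/76638)*(1/57652) = 51085/4418333976 ≈ 1.1562e-5)
y = 3872 (y = 88*44 = 3872)
x/y = (51085/4418333976)/3872 = (51085/4418333976)*(1/3872) = 51085/17107789155072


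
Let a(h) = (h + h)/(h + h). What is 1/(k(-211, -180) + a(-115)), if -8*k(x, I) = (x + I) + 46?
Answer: 8/353 ≈ 0.022663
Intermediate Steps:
a(h) = 1 (a(h) = (2*h)/((2*h)) = (2*h)*(1/(2*h)) = 1)
k(x, I) = -23/4 - I/8 - x/8 (k(x, I) = -((x + I) + 46)/8 = -((I + x) + 46)/8 = -(46 + I + x)/8 = -23/4 - I/8 - x/8)
1/(k(-211, -180) + a(-115)) = 1/((-23/4 - 1/8*(-180) - 1/8*(-211)) + 1) = 1/((-23/4 + 45/2 + 211/8) + 1) = 1/(345/8 + 1) = 1/(353/8) = 8/353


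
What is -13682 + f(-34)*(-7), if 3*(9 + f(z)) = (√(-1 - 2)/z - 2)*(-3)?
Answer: -13633 - 7*I*√3/34 ≈ -13633.0 - 0.3566*I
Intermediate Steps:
f(z) = -7 - I*√3/z (f(z) = -9 + ((√(-1 - 2)/z - 2)*(-3))/3 = -9 + ((√(-3)/z - 2)*(-3))/3 = -9 + (((I*√3)/z - 2)*(-3))/3 = -9 + ((I*√3/z - 2)*(-3))/3 = -9 + ((-2 + I*√3/z)*(-3))/3 = -9 + (6 - 3*I*√3/z)/3 = -9 + (2 - I*√3/z) = -7 - I*√3/z)
-13682 + f(-34)*(-7) = -13682 + (-7 - 1*I*√3/(-34))*(-7) = -13682 + (-7 - 1*I*√3*(-1/34))*(-7) = -13682 + (-7 + I*√3/34)*(-7) = -13682 + (49 - 7*I*√3/34) = -13633 - 7*I*√3/34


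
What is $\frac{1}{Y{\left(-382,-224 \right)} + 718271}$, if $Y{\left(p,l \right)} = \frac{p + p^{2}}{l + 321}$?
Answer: $\frac{97}{69817829} \approx 1.3893 \cdot 10^{-6}$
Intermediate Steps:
$Y{\left(p,l \right)} = \frac{p + p^{2}}{321 + l}$
$\frac{1}{Y{\left(-382,-224 \right)} + 718271} = \frac{1}{- \frac{382 \left(1 - 382\right)}{321 - 224} + 718271} = \frac{1}{\left(-382\right) \frac{1}{97} \left(-381\right) + 718271} = \frac{1}{\frac{145542}{97} + 718271} = \frac{1}{\frac{69817829}{97}} = \frac{97}{69817829}$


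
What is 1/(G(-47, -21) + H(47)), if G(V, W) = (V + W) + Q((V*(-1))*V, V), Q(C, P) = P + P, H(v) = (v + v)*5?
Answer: 1/308 ≈ 0.0032468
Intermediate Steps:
H(v) = 10*v (H(v) = (2*v)*5 = 10*v)
Q(C, P) = 2*P
G(V, W) = W + 3*V (G(V, W) = (V + W) + 2*V = W + 3*V)
1/(G(-47, -21) + H(47)) = 1/((-21 + 3*(-47)) + 10*47) = 1/((-21 - 141) + 470) = 1/(-162 + 470) = 1/308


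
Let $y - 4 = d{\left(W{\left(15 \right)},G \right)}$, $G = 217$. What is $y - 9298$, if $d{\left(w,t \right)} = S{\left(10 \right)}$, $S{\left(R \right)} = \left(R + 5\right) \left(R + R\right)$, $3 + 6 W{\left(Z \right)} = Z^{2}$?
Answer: $-8994$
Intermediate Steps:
$W{\left(Z \right)} = - \frac{1}{2} + \frac{Z^{2}}{6}$
$S{\left(R \right)} = 2 R \left(5 + R\right)$ ($S{\left(R \right)} = \left(5 + R\right) 2 R = 2 R \left(5 + R\right)$)
$d{\left(w,t \right)} = 300$ ($d{\left(w,t \right)} = 2 \cdot 10 \left(5 + 10\right) = 2 \cdot 10 \cdot 15 = 300$)
$y = 304$ ($y = 4 + 300 = 304$)
$y - 9298 = 304 - 9298 = -8994$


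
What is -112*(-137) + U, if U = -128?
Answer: 15216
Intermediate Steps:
-112*(-137) + U = -112*(-137) - 128 = 15344 - 128 = 15216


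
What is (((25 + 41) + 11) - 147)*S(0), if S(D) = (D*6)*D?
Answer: 0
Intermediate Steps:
S(D) = 6*D**2 (S(D) = (6*D)*D = 6*D**2)
(((25 + 41) + 11) - 147)*S(0) = (((25 + 41) + 11) - 147)*(6*0**2) = ((66 + 11) - 147)*(6*0) = (77 - 147)*0 = -70*0 = 0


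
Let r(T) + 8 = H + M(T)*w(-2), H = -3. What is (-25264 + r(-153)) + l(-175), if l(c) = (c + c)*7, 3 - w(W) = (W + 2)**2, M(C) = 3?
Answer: -27716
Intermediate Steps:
w(W) = 3 - (2 + W)**2 (w(W) = 3 - (W + 2)**2 = 3 - (2 + W)**2)
r(T) = -2 (r(T) = -8 + (-3 + 3*(3 - (2 - 2)**2)) = -8 + (-3 + 3*(3 - 1*0**2)) = -8 + (-3 + 3*(3 - 1*0)) = -8 + (-3 + 3*(3 + 0)) = -8 + (-3 + 3*3) = -8 + (-3 + 9) = -8 + 6 = -2)
l(c) = 14*c (l(c) = (2*c)*7 = 14*c)
(-25264 + r(-153)) + l(-175) = (-25264 - 2) + 14*(-175) = -25266 - 2450 = -27716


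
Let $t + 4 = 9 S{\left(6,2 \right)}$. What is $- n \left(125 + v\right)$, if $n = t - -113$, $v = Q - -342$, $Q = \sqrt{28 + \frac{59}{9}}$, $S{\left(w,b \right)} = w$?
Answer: $-76121 - \frac{163 \sqrt{311}}{3} \approx -77079.0$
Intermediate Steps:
$Q = \frac{\sqrt{311}}{3}$ ($Q = \sqrt{28 + 59 \cdot \frac{1}{9}} = \sqrt{28 + \frac{59}{9}} = \sqrt{\frac{311}{9}} = \frac{\sqrt{311}}{3} \approx 5.8784$)
$v = 342 + \frac{\sqrt{311}}{3}$ ($v = \frac{\sqrt{311}}{3} - -342 = \frac{\sqrt{311}}{3} + 342 = 342 + \frac{\sqrt{311}}{3} \approx 347.88$)
$t = 50$ ($t = -4 + 9 \cdot 6 = -4 + 54 = 50$)
$n = 163$ ($n = 50 - -113 = 50 + 113 = 163$)
$- n \left(125 + v\right) = - 163 \left(125 + \left(342 + \frac{\sqrt{311}}{3}\right)\right) = - 163 \left(467 + \frac{\sqrt{311}}{3}\right) = - (76121 + \frac{163 \sqrt{311}}{3}) = -76121 - \frac{163 \sqrt{311}}{3}$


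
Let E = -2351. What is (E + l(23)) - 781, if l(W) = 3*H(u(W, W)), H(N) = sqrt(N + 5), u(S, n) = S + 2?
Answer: -3132 + 3*sqrt(30) ≈ -3115.6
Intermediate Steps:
u(S, n) = 2 + S
H(N) = sqrt(5 + N)
l(W) = 3*sqrt(7 + W) (l(W) = 3*sqrt(5 + (2 + W)) = 3*sqrt(7 + W))
(E + l(23)) - 781 = (-2351 + 3*sqrt(7 + 23)) - 781 = (-2351 + 3*sqrt(30)) - 781 = -3132 + 3*sqrt(30)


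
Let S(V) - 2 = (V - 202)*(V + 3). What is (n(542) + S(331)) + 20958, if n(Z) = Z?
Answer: 64588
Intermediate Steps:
S(V) = 2 + (-202 + V)*(3 + V) (S(V) = 2 + (V - 202)*(V + 3) = 2 + (-202 + V)*(3 + V))
(n(542) + S(331)) + 20958 = (542 + (-604 + 331² - 199*331)) + 20958 = (542 + (-604 + 109561 - 65869)) + 20958 = (542 + 43088) + 20958 = 43630 + 20958 = 64588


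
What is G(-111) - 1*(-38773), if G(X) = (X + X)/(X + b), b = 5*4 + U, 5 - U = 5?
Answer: 3528565/91 ≈ 38775.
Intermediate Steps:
U = 0 (U = 5 - 1*5 = 5 - 5 = 0)
b = 20 (b = 5*4 + 0 = 20 + 0 = 20)
G(X) = 2*X/(20 + X) (G(X) = (X + X)/(X + 20) = (2*X)/(20 + X) = 2*X/(20 + X))
G(-111) - 1*(-38773) = 2*(-111)/(20 - 111) - 1*(-38773) = 2*(-111)/(-91) + 38773 = 2*(-111)*(-1/91) + 38773 = 222/91 + 38773 = 3528565/91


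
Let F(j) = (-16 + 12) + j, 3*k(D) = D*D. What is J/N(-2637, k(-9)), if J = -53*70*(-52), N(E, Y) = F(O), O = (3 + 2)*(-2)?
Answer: -13780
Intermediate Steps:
k(D) = D**2/3 (k(D) = (D*D)/3 = D**2/3)
O = -10 (O = 5*(-2) = -10)
F(j) = -4 + j
N(E, Y) = -14 (N(E, Y) = -4 - 10 = -14)
J = 192920 (J = -3710*(-52) = 192920)
J/N(-2637, k(-9)) = 192920/(-14) = 192920*(-1/14) = -13780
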